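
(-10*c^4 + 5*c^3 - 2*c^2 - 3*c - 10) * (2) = -20*c^4 + 10*c^3 - 4*c^2 - 6*c - 20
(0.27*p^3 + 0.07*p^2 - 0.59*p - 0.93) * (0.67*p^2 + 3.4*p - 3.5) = 0.1809*p^5 + 0.9649*p^4 - 1.1023*p^3 - 2.8741*p^2 - 1.097*p + 3.255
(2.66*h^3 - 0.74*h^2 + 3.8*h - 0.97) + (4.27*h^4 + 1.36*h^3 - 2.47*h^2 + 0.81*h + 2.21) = 4.27*h^4 + 4.02*h^3 - 3.21*h^2 + 4.61*h + 1.24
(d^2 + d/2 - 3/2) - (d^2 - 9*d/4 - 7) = 11*d/4 + 11/2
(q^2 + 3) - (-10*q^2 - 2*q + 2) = 11*q^2 + 2*q + 1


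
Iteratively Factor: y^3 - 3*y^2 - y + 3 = (y - 3)*(y^2 - 1) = (y - 3)*(y + 1)*(y - 1)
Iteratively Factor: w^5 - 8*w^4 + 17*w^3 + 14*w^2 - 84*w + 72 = (w - 3)*(w^4 - 5*w^3 + 2*w^2 + 20*w - 24) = (w - 3)*(w - 2)*(w^3 - 3*w^2 - 4*w + 12) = (w - 3)^2*(w - 2)*(w^2 - 4) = (w - 3)^2*(w - 2)^2*(w + 2)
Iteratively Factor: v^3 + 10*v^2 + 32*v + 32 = (v + 4)*(v^2 + 6*v + 8) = (v + 2)*(v + 4)*(v + 4)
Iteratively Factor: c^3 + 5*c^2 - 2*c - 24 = (c + 3)*(c^2 + 2*c - 8) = (c + 3)*(c + 4)*(c - 2)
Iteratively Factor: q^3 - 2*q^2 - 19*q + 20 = (q - 1)*(q^2 - q - 20) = (q - 1)*(q + 4)*(q - 5)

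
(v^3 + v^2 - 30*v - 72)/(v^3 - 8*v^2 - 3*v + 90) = (v + 4)/(v - 5)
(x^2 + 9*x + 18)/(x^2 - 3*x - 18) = (x + 6)/(x - 6)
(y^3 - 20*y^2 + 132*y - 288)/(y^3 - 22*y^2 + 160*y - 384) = (y - 6)/(y - 8)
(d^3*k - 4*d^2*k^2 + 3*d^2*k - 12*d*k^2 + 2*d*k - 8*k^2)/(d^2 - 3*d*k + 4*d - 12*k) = k*(d^3 - 4*d^2*k + 3*d^2 - 12*d*k + 2*d - 8*k)/(d^2 - 3*d*k + 4*d - 12*k)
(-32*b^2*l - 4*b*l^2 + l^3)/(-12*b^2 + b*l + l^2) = l*(8*b - l)/(3*b - l)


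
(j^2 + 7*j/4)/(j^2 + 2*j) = (j + 7/4)/(j + 2)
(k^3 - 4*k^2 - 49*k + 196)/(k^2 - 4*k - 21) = (k^2 + 3*k - 28)/(k + 3)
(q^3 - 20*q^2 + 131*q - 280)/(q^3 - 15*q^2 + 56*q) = (q - 5)/q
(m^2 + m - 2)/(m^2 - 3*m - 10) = (m - 1)/(m - 5)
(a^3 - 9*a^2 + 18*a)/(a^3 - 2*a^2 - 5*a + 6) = a*(a - 6)/(a^2 + a - 2)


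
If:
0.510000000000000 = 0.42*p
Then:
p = 1.21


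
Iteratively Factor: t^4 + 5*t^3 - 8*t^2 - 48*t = (t + 4)*(t^3 + t^2 - 12*t) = (t - 3)*(t + 4)*(t^2 + 4*t) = t*(t - 3)*(t + 4)*(t + 4)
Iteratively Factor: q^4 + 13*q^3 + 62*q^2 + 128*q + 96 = (q + 4)*(q^3 + 9*q^2 + 26*q + 24) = (q + 4)^2*(q^2 + 5*q + 6) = (q + 3)*(q + 4)^2*(q + 2)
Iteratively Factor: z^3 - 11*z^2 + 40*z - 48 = (z - 4)*(z^2 - 7*z + 12) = (z - 4)*(z - 3)*(z - 4)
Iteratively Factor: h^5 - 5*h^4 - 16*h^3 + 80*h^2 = (h - 5)*(h^4 - 16*h^2) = (h - 5)*(h + 4)*(h^3 - 4*h^2) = h*(h - 5)*(h + 4)*(h^2 - 4*h) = h^2*(h - 5)*(h + 4)*(h - 4)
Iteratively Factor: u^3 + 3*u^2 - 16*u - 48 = (u - 4)*(u^2 + 7*u + 12) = (u - 4)*(u + 3)*(u + 4)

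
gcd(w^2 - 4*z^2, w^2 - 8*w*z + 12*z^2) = -w + 2*z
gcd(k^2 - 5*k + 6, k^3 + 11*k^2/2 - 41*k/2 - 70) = 1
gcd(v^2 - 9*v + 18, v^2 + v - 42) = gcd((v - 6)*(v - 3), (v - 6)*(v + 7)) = v - 6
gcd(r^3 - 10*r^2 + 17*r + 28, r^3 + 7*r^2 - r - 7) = r + 1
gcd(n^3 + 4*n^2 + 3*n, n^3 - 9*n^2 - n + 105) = n + 3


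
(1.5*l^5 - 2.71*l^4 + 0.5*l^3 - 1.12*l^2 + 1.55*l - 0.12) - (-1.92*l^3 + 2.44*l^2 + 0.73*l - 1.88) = 1.5*l^5 - 2.71*l^4 + 2.42*l^3 - 3.56*l^2 + 0.82*l + 1.76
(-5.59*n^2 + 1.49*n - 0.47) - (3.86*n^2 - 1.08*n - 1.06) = -9.45*n^2 + 2.57*n + 0.59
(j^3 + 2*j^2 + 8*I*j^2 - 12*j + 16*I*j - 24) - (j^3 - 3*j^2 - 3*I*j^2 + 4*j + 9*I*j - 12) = 5*j^2 + 11*I*j^2 - 16*j + 7*I*j - 12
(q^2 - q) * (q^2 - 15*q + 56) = q^4 - 16*q^3 + 71*q^2 - 56*q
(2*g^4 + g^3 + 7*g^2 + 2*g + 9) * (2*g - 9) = 4*g^5 - 16*g^4 + 5*g^3 - 59*g^2 - 81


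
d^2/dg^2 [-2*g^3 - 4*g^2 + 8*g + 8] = -12*g - 8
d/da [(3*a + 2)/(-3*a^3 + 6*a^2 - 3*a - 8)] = 6*(3*a^3 - 4*a - 3)/(9*a^6 - 36*a^5 + 54*a^4 + 12*a^3 - 87*a^2 + 48*a + 64)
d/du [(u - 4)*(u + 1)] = 2*u - 3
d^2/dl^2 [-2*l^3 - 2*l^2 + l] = -12*l - 4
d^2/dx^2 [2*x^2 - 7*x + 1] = 4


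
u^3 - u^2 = u^2*(u - 1)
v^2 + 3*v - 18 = (v - 3)*(v + 6)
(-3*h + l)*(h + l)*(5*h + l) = -15*h^3 - 13*h^2*l + 3*h*l^2 + l^3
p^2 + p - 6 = (p - 2)*(p + 3)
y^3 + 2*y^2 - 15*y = y*(y - 3)*(y + 5)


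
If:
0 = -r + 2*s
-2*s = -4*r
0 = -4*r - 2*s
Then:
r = 0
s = 0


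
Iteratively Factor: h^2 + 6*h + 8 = (h + 4)*(h + 2)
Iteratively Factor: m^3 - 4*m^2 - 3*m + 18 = (m - 3)*(m^2 - m - 6) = (m - 3)*(m + 2)*(m - 3)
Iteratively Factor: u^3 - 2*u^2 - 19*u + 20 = (u + 4)*(u^2 - 6*u + 5) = (u - 5)*(u + 4)*(u - 1)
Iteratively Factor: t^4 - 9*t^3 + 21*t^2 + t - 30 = (t - 2)*(t^3 - 7*t^2 + 7*t + 15) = (t - 5)*(t - 2)*(t^2 - 2*t - 3) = (t - 5)*(t - 2)*(t + 1)*(t - 3)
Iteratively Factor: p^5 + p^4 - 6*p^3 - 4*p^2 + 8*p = (p + 2)*(p^4 - p^3 - 4*p^2 + 4*p) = p*(p + 2)*(p^3 - p^2 - 4*p + 4) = p*(p - 1)*(p + 2)*(p^2 - 4) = p*(p - 2)*(p - 1)*(p + 2)*(p + 2)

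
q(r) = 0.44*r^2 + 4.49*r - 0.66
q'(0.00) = 4.49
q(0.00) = -0.66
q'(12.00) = 15.05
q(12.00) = 116.58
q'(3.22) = 7.32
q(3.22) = 18.36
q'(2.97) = 7.10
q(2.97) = 16.56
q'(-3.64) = 1.29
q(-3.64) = -11.17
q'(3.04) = 7.17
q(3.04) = 17.06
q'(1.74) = 6.02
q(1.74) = 8.48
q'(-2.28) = 2.48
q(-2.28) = -8.61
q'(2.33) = 6.54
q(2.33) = 12.19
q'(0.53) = 4.96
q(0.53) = 1.84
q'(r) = 0.88*r + 4.49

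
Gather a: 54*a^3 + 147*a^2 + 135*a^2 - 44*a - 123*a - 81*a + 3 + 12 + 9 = 54*a^3 + 282*a^2 - 248*a + 24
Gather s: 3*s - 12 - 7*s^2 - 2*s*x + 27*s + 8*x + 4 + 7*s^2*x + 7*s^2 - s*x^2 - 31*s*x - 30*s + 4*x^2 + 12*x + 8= 7*s^2*x + s*(-x^2 - 33*x) + 4*x^2 + 20*x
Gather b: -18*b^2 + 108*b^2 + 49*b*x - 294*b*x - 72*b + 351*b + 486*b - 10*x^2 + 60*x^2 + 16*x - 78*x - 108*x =90*b^2 + b*(765 - 245*x) + 50*x^2 - 170*x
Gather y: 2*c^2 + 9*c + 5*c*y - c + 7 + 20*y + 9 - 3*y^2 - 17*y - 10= 2*c^2 + 8*c - 3*y^2 + y*(5*c + 3) + 6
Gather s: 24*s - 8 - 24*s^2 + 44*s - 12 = -24*s^2 + 68*s - 20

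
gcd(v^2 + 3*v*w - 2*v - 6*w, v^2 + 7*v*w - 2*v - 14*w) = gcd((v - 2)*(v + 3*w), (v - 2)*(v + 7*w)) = v - 2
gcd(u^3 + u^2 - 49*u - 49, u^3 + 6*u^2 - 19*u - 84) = u + 7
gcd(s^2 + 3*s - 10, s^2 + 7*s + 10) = s + 5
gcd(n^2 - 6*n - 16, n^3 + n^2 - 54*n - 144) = n - 8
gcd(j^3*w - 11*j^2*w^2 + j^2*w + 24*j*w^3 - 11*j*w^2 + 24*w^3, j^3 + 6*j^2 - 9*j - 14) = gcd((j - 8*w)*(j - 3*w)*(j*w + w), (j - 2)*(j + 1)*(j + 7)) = j + 1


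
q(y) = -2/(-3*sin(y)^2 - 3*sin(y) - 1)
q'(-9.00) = 12.88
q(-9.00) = 7.32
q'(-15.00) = -13.57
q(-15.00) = 6.29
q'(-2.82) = 16.95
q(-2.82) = 5.69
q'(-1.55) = 0.12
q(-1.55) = 2.00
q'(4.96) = 1.66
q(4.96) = 2.19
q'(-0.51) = -1.97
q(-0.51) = 7.99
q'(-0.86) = 9.99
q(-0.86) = 4.45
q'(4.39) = -2.34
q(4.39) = 2.34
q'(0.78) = -0.49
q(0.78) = 0.44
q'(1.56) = -0.00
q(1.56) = 0.29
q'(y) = -2*(6*sin(y)*cos(y) + 3*cos(y))/(-3*sin(y)^2 - 3*sin(y) - 1)^2 = -6*(2*sin(y) + 1)*cos(y)/(3*sin(y)^2 + 3*sin(y) + 1)^2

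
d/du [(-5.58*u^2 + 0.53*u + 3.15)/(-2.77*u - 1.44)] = (15.4566*u^2 + 16.0704*u + 7.9623)/(7.6729*u^2 + 7.9776*u + 2.0736)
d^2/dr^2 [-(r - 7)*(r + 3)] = -2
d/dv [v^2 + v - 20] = 2*v + 1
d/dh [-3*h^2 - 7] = -6*h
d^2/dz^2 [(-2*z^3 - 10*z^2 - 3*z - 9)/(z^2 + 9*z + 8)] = 2*(-59*z^3 - 219*z^2 - 555*z - 1081)/(z^6 + 27*z^5 + 267*z^4 + 1161*z^3 + 2136*z^2 + 1728*z + 512)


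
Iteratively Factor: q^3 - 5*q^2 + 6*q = (q)*(q^2 - 5*q + 6) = q*(q - 3)*(q - 2)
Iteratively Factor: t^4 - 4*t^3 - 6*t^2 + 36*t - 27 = (t - 3)*(t^3 - t^2 - 9*t + 9) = (t - 3)*(t + 3)*(t^2 - 4*t + 3) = (t - 3)*(t - 1)*(t + 3)*(t - 3)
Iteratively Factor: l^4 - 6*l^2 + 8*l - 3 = (l - 1)*(l^3 + l^2 - 5*l + 3) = (l - 1)^2*(l^2 + 2*l - 3) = (l - 1)^3*(l + 3)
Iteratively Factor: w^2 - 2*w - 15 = (w + 3)*(w - 5)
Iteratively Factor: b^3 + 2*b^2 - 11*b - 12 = (b + 4)*(b^2 - 2*b - 3) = (b + 1)*(b + 4)*(b - 3)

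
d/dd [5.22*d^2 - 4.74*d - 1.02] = 10.44*d - 4.74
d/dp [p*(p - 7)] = 2*p - 7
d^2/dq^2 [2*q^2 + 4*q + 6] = 4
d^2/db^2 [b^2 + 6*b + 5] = 2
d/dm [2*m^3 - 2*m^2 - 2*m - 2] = 6*m^2 - 4*m - 2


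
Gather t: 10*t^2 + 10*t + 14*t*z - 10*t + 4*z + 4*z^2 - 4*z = 10*t^2 + 14*t*z + 4*z^2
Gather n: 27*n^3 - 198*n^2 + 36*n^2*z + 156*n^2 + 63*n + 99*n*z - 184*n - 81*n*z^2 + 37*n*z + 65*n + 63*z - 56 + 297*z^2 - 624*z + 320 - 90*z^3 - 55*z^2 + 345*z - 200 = 27*n^3 + n^2*(36*z - 42) + n*(-81*z^2 + 136*z - 56) - 90*z^3 + 242*z^2 - 216*z + 64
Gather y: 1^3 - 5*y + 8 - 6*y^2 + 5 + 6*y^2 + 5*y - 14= 0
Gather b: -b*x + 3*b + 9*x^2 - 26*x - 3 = b*(3 - x) + 9*x^2 - 26*x - 3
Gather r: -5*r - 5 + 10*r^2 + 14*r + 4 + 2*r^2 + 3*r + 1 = 12*r^2 + 12*r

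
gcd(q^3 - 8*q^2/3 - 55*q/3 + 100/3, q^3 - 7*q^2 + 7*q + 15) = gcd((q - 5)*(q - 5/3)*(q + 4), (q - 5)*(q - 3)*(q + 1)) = q - 5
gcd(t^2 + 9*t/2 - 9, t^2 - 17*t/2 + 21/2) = t - 3/2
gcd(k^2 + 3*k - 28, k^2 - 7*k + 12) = k - 4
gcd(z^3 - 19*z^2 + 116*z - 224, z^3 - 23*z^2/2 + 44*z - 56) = z - 4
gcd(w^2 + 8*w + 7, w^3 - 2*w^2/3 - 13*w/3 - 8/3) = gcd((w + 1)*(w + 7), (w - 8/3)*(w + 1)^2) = w + 1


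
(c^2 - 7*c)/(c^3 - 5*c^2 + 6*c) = (c - 7)/(c^2 - 5*c + 6)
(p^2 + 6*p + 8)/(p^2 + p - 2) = (p + 4)/(p - 1)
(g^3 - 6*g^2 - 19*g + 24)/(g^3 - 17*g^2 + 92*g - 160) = (g^2 + 2*g - 3)/(g^2 - 9*g + 20)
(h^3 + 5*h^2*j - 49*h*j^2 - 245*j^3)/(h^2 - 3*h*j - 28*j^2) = (h^2 + 12*h*j + 35*j^2)/(h + 4*j)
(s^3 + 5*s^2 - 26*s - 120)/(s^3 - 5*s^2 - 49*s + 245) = (s^2 + 10*s + 24)/(s^2 - 49)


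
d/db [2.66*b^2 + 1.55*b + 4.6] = 5.32*b + 1.55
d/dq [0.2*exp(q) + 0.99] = 0.2*exp(q)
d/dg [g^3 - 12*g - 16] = 3*g^2 - 12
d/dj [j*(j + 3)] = 2*j + 3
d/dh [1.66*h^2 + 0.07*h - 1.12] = 3.32*h + 0.07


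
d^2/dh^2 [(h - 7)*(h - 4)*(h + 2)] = 6*h - 18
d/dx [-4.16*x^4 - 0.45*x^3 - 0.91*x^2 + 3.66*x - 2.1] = -16.64*x^3 - 1.35*x^2 - 1.82*x + 3.66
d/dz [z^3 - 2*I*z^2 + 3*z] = 3*z^2 - 4*I*z + 3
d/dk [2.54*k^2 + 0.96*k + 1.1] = 5.08*k + 0.96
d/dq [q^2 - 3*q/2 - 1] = 2*q - 3/2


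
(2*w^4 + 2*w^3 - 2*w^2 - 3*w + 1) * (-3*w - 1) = -6*w^5 - 8*w^4 + 4*w^3 + 11*w^2 - 1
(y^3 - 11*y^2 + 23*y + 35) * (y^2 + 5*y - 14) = y^5 - 6*y^4 - 46*y^3 + 304*y^2 - 147*y - 490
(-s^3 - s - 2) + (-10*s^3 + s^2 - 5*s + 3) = -11*s^3 + s^2 - 6*s + 1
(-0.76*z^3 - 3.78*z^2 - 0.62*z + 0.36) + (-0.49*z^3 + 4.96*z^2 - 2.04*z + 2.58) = -1.25*z^3 + 1.18*z^2 - 2.66*z + 2.94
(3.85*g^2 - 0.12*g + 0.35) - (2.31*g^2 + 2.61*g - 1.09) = 1.54*g^2 - 2.73*g + 1.44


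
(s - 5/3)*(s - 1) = s^2 - 8*s/3 + 5/3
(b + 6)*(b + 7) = b^2 + 13*b + 42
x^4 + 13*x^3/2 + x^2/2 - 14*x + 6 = (x - 1)*(x - 1/2)*(x + 2)*(x + 6)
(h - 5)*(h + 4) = h^2 - h - 20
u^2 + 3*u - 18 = (u - 3)*(u + 6)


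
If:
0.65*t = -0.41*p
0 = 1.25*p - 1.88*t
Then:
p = 0.00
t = 0.00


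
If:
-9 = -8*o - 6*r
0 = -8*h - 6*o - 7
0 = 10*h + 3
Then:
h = -3/10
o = -23/30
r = 227/90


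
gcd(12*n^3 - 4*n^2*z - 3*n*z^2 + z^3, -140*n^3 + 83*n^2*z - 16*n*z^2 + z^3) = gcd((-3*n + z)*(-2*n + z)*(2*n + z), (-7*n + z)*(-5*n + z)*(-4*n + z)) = 1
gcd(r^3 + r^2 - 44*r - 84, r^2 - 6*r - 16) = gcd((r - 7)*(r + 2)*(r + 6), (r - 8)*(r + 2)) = r + 2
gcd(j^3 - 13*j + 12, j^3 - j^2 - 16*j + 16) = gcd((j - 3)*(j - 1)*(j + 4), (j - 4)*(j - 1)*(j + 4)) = j^2 + 3*j - 4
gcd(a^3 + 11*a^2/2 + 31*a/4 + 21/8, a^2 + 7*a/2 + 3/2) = a + 1/2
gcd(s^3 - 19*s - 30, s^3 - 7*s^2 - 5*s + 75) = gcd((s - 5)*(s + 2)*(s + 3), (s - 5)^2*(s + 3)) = s^2 - 2*s - 15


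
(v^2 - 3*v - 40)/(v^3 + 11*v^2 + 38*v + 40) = (v - 8)/(v^2 + 6*v + 8)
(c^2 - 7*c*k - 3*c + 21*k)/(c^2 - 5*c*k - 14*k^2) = (c - 3)/(c + 2*k)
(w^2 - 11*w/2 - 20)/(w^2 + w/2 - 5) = (w - 8)/(w - 2)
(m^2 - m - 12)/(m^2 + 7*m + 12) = (m - 4)/(m + 4)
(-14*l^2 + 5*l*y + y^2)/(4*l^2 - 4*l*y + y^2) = (7*l + y)/(-2*l + y)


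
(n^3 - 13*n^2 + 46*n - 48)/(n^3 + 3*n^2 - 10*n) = (n^2 - 11*n + 24)/(n*(n + 5))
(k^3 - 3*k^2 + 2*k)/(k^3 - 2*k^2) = (k - 1)/k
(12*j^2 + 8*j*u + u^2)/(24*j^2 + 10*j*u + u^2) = (2*j + u)/(4*j + u)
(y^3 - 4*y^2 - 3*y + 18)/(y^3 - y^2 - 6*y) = (y - 3)/y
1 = 1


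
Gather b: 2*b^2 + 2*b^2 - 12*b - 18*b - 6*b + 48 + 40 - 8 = 4*b^2 - 36*b + 80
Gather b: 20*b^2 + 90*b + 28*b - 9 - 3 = 20*b^2 + 118*b - 12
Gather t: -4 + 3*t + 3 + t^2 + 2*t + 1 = t^2 + 5*t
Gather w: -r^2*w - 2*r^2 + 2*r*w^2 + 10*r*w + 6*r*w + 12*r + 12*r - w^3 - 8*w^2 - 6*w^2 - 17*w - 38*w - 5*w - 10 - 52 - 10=-2*r^2 + 24*r - w^3 + w^2*(2*r - 14) + w*(-r^2 + 16*r - 60) - 72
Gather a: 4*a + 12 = 4*a + 12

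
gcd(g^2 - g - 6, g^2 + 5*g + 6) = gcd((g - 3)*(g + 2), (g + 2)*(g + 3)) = g + 2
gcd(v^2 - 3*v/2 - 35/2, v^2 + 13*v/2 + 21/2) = v + 7/2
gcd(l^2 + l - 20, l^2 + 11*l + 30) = l + 5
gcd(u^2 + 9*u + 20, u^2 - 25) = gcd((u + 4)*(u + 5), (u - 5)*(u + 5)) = u + 5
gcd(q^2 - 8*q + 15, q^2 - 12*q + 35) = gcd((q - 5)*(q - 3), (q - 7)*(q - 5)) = q - 5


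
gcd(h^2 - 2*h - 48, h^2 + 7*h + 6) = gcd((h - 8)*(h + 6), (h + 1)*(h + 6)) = h + 6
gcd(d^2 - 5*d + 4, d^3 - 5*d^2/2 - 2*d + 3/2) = 1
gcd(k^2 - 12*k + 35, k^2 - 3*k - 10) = k - 5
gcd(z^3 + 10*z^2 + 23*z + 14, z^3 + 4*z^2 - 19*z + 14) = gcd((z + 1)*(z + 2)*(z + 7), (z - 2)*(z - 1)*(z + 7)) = z + 7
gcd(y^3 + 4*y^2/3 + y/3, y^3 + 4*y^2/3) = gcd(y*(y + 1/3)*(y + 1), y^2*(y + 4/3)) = y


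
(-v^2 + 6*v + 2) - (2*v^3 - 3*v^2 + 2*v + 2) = -2*v^3 + 2*v^2 + 4*v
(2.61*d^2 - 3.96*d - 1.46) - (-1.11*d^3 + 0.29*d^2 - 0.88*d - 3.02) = 1.11*d^3 + 2.32*d^2 - 3.08*d + 1.56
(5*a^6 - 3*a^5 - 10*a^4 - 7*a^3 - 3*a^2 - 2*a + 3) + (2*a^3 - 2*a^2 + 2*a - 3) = 5*a^6 - 3*a^5 - 10*a^4 - 5*a^3 - 5*a^2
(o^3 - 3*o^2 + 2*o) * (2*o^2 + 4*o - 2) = 2*o^5 - 2*o^4 - 10*o^3 + 14*o^2 - 4*o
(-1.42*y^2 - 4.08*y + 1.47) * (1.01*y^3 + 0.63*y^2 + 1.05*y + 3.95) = -1.4342*y^5 - 5.0154*y^4 - 2.5767*y^3 - 8.9669*y^2 - 14.5725*y + 5.8065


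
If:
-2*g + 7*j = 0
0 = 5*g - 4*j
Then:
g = 0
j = 0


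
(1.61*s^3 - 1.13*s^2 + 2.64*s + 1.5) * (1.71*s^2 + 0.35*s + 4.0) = 2.7531*s^5 - 1.3688*s^4 + 10.5589*s^3 - 1.031*s^2 + 11.085*s + 6.0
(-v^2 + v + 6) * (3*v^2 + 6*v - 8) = -3*v^4 - 3*v^3 + 32*v^2 + 28*v - 48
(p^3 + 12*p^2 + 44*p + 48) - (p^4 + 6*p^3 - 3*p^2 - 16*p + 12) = -p^4 - 5*p^3 + 15*p^2 + 60*p + 36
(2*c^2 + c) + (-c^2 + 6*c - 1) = c^2 + 7*c - 1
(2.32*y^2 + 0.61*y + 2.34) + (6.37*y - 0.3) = 2.32*y^2 + 6.98*y + 2.04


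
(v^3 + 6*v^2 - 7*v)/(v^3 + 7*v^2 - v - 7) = v/(v + 1)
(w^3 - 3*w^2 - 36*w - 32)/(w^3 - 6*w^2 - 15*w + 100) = (w^2 - 7*w - 8)/(w^2 - 10*w + 25)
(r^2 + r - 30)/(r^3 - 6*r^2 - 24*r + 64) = (r^2 + r - 30)/(r^3 - 6*r^2 - 24*r + 64)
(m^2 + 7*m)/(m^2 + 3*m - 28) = m/(m - 4)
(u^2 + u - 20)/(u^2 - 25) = (u - 4)/(u - 5)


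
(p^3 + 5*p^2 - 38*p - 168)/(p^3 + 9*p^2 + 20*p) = (p^2 + p - 42)/(p*(p + 5))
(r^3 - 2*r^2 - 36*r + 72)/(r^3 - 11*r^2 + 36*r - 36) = (r + 6)/(r - 3)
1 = 1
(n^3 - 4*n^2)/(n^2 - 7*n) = n*(n - 4)/(n - 7)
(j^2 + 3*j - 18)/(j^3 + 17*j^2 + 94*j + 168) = (j - 3)/(j^2 + 11*j + 28)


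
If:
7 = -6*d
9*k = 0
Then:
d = -7/6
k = 0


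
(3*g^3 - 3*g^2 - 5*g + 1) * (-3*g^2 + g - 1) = -9*g^5 + 12*g^4 + 9*g^3 - 5*g^2 + 6*g - 1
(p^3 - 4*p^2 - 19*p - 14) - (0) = p^3 - 4*p^2 - 19*p - 14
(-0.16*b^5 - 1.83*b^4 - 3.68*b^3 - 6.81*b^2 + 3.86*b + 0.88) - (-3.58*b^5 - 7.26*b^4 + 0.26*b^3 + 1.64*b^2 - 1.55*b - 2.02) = 3.42*b^5 + 5.43*b^4 - 3.94*b^3 - 8.45*b^2 + 5.41*b + 2.9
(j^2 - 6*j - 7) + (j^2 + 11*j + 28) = 2*j^2 + 5*j + 21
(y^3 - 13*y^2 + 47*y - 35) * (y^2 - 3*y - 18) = y^5 - 16*y^4 + 68*y^3 + 58*y^2 - 741*y + 630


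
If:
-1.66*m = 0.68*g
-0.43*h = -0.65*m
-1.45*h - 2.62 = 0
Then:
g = 2.92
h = -1.81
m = -1.20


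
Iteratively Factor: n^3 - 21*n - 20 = (n + 1)*(n^2 - n - 20) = (n - 5)*(n + 1)*(n + 4)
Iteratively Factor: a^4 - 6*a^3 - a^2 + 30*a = (a + 2)*(a^3 - 8*a^2 + 15*a) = (a - 5)*(a + 2)*(a^2 - 3*a) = a*(a - 5)*(a + 2)*(a - 3)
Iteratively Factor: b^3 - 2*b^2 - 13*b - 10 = (b - 5)*(b^2 + 3*b + 2) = (b - 5)*(b + 2)*(b + 1)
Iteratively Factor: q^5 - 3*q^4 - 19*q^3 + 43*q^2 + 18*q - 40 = (q - 2)*(q^4 - q^3 - 21*q^2 + q + 20) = (q - 2)*(q + 1)*(q^3 - 2*q^2 - 19*q + 20) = (q - 2)*(q - 1)*(q + 1)*(q^2 - q - 20) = (q - 2)*(q - 1)*(q + 1)*(q + 4)*(q - 5)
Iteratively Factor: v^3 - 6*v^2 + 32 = (v + 2)*(v^2 - 8*v + 16) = (v - 4)*(v + 2)*(v - 4)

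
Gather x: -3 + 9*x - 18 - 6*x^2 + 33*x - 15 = -6*x^2 + 42*x - 36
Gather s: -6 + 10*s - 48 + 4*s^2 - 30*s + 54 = 4*s^2 - 20*s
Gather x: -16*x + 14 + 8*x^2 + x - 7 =8*x^2 - 15*x + 7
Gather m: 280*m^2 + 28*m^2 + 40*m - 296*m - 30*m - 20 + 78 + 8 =308*m^2 - 286*m + 66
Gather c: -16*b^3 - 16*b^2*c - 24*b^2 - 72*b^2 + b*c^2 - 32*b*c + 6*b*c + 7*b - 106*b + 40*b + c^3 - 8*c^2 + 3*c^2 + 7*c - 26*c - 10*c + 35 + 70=-16*b^3 - 96*b^2 - 59*b + c^3 + c^2*(b - 5) + c*(-16*b^2 - 26*b - 29) + 105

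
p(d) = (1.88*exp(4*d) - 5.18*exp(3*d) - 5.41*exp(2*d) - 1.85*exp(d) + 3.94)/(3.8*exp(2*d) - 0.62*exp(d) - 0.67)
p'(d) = (-7.6*exp(2*d) + 0.62*exp(d))*(1.88*exp(4*d) - 5.18*exp(3*d) - 5.41*exp(2*d) - 1.85*exp(d) + 3.94)/(3.8*exp(2*d) - 0.62*exp(d) - 0.67)^2 + (7.52*exp(4*d) - 15.54*exp(3*d) - 10.82*exp(2*d) - 1.85*exp(d))/(3.8*exp(2*d) - 0.62*exp(d) - 0.67)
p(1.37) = 0.86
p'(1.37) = 10.45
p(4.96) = 9875.06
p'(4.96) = 19936.10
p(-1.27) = -5.31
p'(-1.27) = -1.08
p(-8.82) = -5.88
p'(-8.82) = 0.00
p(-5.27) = -5.84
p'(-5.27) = 0.04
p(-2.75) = -5.47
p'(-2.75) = 0.31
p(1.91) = 12.23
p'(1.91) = 36.58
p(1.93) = 12.97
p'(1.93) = 38.25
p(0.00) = -2.64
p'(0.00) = -0.91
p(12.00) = 13104935908.24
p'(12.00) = 26210080542.44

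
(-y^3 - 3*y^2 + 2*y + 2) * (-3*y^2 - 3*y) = 3*y^5 + 12*y^4 + 3*y^3 - 12*y^2 - 6*y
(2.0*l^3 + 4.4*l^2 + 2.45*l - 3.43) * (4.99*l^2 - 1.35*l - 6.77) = 9.98*l^5 + 19.256*l^4 - 7.2545*l^3 - 50.2112*l^2 - 11.956*l + 23.2211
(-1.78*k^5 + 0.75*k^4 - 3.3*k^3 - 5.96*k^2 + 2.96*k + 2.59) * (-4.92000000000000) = 8.7576*k^5 - 3.69*k^4 + 16.236*k^3 + 29.3232*k^2 - 14.5632*k - 12.7428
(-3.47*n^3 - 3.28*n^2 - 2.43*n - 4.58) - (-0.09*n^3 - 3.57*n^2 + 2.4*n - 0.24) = -3.38*n^3 + 0.29*n^2 - 4.83*n - 4.34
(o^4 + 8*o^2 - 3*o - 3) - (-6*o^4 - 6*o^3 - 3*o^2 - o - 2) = 7*o^4 + 6*o^3 + 11*o^2 - 2*o - 1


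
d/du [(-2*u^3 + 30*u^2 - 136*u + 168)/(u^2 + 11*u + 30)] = 2*(-u^4 - 22*u^3 + 143*u^2 + 732*u - 2964)/(u^4 + 22*u^3 + 181*u^2 + 660*u + 900)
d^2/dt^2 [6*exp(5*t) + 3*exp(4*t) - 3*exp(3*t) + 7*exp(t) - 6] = (150*exp(4*t) + 48*exp(3*t) - 27*exp(2*t) + 7)*exp(t)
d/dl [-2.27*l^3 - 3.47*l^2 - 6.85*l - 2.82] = -6.81*l^2 - 6.94*l - 6.85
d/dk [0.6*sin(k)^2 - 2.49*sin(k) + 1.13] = (1.2*sin(k) - 2.49)*cos(k)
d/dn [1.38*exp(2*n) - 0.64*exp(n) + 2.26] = (2.76*exp(n) - 0.64)*exp(n)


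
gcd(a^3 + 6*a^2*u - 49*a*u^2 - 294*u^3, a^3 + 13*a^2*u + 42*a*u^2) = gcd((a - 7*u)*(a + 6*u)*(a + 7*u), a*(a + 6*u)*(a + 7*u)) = a^2 + 13*a*u + 42*u^2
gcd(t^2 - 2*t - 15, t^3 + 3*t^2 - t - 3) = t + 3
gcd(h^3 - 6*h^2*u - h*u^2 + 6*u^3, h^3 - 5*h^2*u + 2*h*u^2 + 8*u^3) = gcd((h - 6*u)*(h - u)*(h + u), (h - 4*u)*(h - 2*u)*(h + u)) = h + u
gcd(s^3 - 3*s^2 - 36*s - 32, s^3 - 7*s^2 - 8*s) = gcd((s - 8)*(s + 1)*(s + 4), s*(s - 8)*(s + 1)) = s^2 - 7*s - 8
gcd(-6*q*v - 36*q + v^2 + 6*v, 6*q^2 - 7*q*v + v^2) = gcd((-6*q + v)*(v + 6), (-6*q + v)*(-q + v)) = 6*q - v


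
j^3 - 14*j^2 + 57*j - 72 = (j - 8)*(j - 3)^2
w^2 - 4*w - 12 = (w - 6)*(w + 2)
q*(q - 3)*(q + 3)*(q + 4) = q^4 + 4*q^3 - 9*q^2 - 36*q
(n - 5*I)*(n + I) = n^2 - 4*I*n + 5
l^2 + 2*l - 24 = (l - 4)*(l + 6)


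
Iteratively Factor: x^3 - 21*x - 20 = (x + 1)*(x^2 - x - 20) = (x - 5)*(x + 1)*(x + 4)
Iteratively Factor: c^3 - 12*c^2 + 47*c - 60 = (c - 5)*(c^2 - 7*c + 12) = (c - 5)*(c - 3)*(c - 4)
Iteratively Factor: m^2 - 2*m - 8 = (m - 4)*(m + 2)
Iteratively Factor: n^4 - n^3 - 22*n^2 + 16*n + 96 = (n + 4)*(n^3 - 5*n^2 - 2*n + 24) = (n - 3)*(n + 4)*(n^2 - 2*n - 8) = (n - 4)*(n - 3)*(n + 4)*(n + 2)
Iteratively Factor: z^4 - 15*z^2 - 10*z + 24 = (z + 2)*(z^3 - 2*z^2 - 11*z + 12) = (z + 2)*(z + 3)*(z^2 - 5*z + 4) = (z - 1)*(z + 2)*(z + 3)*(z - 4)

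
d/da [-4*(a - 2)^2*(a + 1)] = 12*a*(2 - a)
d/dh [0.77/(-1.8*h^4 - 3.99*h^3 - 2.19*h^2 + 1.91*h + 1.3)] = (5.544*h^3 + 9.2169*h^2 + 3.3726*h - 1.4707)/(1.8*h^4 + 3.99*h^3 + 2.19*h^2 - 1.91*h - 1.3)^2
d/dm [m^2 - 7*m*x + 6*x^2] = 2*m - 7*x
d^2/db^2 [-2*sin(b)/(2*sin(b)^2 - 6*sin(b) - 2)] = (sin(b)^5 + 3*sin(b)^4 + 4*sin(b)^3 - 3*sin(b)^2 - 5*sin(b) + 6)/(sin(b)^2 - 3*sin(b) - 1)^3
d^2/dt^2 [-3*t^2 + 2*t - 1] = -6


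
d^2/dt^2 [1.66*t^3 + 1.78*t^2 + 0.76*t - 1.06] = 9.96*t + 3.56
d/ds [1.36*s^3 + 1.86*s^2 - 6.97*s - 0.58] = 4.08*s^2 + 3.72*s - 6.97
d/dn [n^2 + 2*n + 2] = 2*n + 2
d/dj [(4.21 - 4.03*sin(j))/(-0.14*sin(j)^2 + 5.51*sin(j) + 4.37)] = (-0.5642*sin(j)^2 + 1.1788*sin(j) - 40.8082)*cos(j)/(0.0196*sin(j)^4 - 1.5428*sin(j)^3 + 29.1365*sin(j)^2 + 48.1574*sin(j) + 19.0969)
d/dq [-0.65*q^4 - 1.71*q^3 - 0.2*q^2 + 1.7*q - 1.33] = -2.6*q^3 - 5.13*q^2 - 0.4*q + 1.7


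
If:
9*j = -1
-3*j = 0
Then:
No Solution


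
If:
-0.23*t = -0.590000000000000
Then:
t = 2.57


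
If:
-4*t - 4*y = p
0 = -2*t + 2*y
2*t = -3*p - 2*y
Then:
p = 0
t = 0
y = 0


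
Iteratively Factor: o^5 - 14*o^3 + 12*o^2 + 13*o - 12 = (o + 4)*(o^4 - 4*o^3 + 2*o^2 + 4*o - 3) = (o + 1)*(o + 4)*(o^3 - 5*o^2 + 7*o - 3) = (o - 1)*(o + 1)*(o + 4)*(o^2 - 4*o + 3) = (o - 1)^2*(o + 1)*(o + 4)*(o - 3)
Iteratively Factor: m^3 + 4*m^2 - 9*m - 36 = (m + 4)*(m^2 - 9) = (m + 3)*(m + 4)*(m - 3)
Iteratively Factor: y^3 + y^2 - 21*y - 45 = (y - 5)*(y^2 + 6*y + 9) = (y - 5)*(y + 3)*(y + 3)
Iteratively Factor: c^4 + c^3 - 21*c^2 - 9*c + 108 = (c - 3)*(c^3 + 4*c^2 - 9*c - 36) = (c - 3)*(c + 4)*(c^2 - 9) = (c - 3)*(c + 3)*(c + 4)*(c - 3)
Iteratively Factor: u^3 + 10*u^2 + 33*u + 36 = (u + 4)*(u^2 + 6*u + 9) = (u + 3)*(u + 4)*(u + 3)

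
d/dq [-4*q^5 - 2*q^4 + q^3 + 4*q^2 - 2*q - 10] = -20*q^4 - 8*q^3 + 3*q^2 + 8*q - 2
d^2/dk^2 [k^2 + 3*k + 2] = 2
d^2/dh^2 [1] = 0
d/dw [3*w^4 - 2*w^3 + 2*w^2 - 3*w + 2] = 12*w^3 - 6*w^2 + 4*w - 3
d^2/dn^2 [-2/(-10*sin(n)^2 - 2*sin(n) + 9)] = 4*(-200*sin(n)^4 - 30*sin(n)^3 + 118*sin(n)^2 + 51*sin(n) + 94)/(10*sin(n)^2 + 2*sin(n) - 9)^3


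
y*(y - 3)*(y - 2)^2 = y^4 - 7*y^3 + 16*y^2 - 12*y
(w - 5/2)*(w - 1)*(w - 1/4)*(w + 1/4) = w^4 - 7*w^3/2 + 39*w^2/16 + 7*w/32 - 5/32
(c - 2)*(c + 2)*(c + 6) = c^3 + 6*c^2 - 4*c - 24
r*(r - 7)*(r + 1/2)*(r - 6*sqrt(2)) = r^4 - 6*sqrt(2)*r^3 - 13*r^3/2 - 7*r^2/2 + 39*sqrt(2)*r^2 + 21*sqrt(2)*r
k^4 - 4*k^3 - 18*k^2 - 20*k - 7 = (k - 7)*(k + 1)^3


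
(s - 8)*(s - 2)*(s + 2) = s^3 - 8*s^2 - 4*s + 32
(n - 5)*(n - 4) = n^2 - 9*n + 20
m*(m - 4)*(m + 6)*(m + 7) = m^4 + 9*m^3 - 10*m^2 - 168*m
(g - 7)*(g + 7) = g^2 - 49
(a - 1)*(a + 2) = a^2 + a - 2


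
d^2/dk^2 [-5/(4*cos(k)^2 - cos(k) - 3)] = 5*(64*sin(k)^4 - 81*sin(k)^2 + 12*cos(k) - 3*cos(3*k) - 9)/((cos(k) - 1)^3*(4*cos(k) + 3)^3)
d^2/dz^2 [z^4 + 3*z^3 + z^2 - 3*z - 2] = 12*z^2 + 18*z + 2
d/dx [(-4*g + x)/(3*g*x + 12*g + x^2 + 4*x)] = (3*g*x + 12*g + x^2 + 4*x + (4*g - x)*(3*g + 2*x + 4))/(3*g*x + 12*g + x^2 + 4*x)^2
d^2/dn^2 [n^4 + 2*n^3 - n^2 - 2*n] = 12*n^2 + 12*n - 2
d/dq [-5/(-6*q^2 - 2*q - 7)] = 10*(-6*q - 1)/(6*q^2 + 2*q + 7)^2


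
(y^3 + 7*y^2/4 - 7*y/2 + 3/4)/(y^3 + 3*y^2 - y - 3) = (y - 1/4)/(y + 1)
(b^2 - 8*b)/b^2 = (b - 8)/b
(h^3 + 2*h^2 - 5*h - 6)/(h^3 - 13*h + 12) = (h^3 + 2*h^2 - 5*h - 6)/(h^3 - 13*h + 12)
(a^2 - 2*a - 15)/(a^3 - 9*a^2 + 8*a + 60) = (a + 3)/(a^2 - 4*a - 12)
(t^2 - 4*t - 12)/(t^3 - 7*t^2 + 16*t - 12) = (t^2 - 4*t - 12)/(t^3 - 7*t^2 + 16*t - 12)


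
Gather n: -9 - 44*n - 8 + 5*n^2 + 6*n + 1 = 5*n^2 - 38*n - 16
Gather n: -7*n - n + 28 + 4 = 32 - 8*n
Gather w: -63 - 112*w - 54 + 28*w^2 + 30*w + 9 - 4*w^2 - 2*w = 24*w^2 - 84*w - 108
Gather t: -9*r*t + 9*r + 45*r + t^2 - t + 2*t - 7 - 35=54*r + t^2 + t*(1 - 9*r) - 42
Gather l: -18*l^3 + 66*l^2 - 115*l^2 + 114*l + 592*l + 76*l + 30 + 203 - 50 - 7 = -18*l^3 - 49*l^2 + 782*l + 176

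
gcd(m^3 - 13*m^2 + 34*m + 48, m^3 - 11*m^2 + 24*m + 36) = m^2 - 5*m - 6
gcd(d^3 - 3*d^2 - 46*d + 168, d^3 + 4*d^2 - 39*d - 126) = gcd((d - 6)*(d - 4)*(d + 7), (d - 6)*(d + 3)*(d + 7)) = d^2 + d - 42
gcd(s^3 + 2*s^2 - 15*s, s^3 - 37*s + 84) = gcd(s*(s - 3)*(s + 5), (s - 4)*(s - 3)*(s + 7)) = s - 3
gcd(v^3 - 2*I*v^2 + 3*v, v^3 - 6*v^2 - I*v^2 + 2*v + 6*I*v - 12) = v + I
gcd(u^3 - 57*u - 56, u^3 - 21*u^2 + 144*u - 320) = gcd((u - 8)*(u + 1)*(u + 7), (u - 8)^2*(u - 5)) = u - 8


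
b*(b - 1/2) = b^2 - b/2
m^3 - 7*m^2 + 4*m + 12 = (m - 6)*(m - 2)*(m + 1)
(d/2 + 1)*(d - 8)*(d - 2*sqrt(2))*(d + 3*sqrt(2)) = d^4/2 - 3*d^3 + sqrt(2)*d^3/2 - 14*d^2 - 3*sqrt(2)*d^2 - 8*sqrt(2)*d + 36*d + 96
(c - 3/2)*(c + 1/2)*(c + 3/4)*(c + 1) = c^4 + 3*c^3/4 - 7*c^2/4 - 33*c/16 - 9/16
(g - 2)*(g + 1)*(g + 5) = g^3 + 4*g^2 - 7*g - 10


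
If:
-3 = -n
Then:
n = 3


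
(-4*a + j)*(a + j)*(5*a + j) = -20*a^3 - 19*a^2*j + 2*a*j^2 + j^3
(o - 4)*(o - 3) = o^2 - 7*o + 12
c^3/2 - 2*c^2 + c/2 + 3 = (c/2 + 1/2)*(c - 3)*(c - 2)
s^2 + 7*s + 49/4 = (s + 7/2)^2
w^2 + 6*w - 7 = (w - 1)*(w + 7)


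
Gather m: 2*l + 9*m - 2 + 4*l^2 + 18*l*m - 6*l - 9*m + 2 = 4*l^2 + 18*l*m - 4*l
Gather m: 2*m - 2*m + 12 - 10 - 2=0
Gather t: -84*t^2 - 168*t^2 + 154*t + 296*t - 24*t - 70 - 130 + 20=-252*t^2 + 426*t - 180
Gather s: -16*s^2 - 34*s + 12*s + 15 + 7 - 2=-16*s^2 - 22*s + 20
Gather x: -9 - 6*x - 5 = -6*x - 14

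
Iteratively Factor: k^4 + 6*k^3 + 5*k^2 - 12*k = (k + 4)*(k^3 + 2*k^2 - 3*k) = k*(k + 4)*(k^2 + 2*k - 3) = k*(k - 1)*(k + 4)*(k + 3)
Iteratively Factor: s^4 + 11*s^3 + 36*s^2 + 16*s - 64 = (s + 4)*(s^3 + 7*s^2 + 8*s - 16) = (s + 4)^2*(s^2 + 3*s - 4) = (s - 1)*(s + 4)^2*(s + 4)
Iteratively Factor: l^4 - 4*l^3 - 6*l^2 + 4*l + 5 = (l + 1)*(l^3 - 5*l^2 - l + 5) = (l - 1)*(l + 1)*(l^2 - 4*l - 5) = (l - 5)*(l - 1)*(l + 1)*(l + 1)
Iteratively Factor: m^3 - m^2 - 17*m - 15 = (m + 1)*(m^2 - 2*m - 15) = (m - 5)*(m + 1)*(m + 3)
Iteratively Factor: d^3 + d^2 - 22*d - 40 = (d - 5)*(d^2 + 6*d + 8) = (d - 5)*(d + 4)*(d + 2)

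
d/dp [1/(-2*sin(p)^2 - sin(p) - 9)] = (4*sin(p) + 1)*cos(p)/(sin(p) - cos(2*p) + 10)^2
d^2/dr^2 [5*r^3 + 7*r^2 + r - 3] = 30*r + 14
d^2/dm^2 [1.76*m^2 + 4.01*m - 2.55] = 3.52000000000000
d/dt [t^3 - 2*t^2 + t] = 3*t^2 - 4*t + 1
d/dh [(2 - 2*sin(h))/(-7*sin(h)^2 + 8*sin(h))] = 2*(-7*cos(h) + 14/tan(h) - 8*cos(h)/sin(h)^2)/(7*sin(h) - 8)^2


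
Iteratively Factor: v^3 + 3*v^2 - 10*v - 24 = (v + 4)*(v^2 - v - 6) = (v - 3)*(v + 4)*(v + 2)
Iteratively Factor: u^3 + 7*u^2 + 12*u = (u + 4)*(u^2 + 3*u) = u*(u + 4)*(u + 3)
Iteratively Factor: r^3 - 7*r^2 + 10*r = (r - 5)*(r^2 - 2*r) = (r - 5)*(r - 2)*(r)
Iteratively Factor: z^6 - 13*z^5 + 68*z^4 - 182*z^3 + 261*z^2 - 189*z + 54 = (z - 3)*(z^5 - 10*z^4 + 38*z^3 - 68*z^2 + 57*z - 18) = (z - 3)*(z - 1)*(z^4 - 9*z^3 + 29*z^2 - 39*z + 18) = (z - 3)*(z - 1)^2*(z^3 - 8*z^2 + 21*z - 18) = (z - 3)^2*(z - 1)^2*(z^2 - 5*z + 6) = (z - 3)^3*(z - 1)^2*(z - 2)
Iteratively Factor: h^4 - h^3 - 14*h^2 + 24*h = (h - 2)*(h^3 + h^2 - 12*h) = h*(h - 2)*(h^2 + h - 12) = h*(h - 2)*(h + 4)*(h - 3)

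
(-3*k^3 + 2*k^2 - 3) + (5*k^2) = -3*k^3 + 7*k^2 - 3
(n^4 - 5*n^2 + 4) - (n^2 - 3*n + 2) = n^4 - 6*n^2 + 3*n + 2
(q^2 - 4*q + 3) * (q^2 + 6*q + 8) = q^4 + 2*q^3 - 13*q^2 - 14*q + 24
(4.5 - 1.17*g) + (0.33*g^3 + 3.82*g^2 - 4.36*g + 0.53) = 0.33*g^3 + 3.82*g^2 - 5.53*g + 5.03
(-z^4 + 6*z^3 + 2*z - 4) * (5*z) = -5*z^5 + 30*z^4 + 10*z^2 - 20*z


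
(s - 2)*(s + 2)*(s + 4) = s^3 + 4*s^2 - 4*s - 16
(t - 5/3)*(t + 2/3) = t^2 - t - 10/9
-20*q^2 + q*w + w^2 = (-4*q + w)*(5*q + w)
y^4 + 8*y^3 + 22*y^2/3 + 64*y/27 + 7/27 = (y + 1/3)^3*(y + 7)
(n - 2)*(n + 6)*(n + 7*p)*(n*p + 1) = n^4*p + 7*n^3*p^2 + 4*n^3*p + n^3 + 28*n^2*p^2 - 5*n^2*p + 4*n^2 - 84*n*p^2 + 28*n*p - 12*n - 84*p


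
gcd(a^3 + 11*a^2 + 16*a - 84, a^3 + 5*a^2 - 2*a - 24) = a - 2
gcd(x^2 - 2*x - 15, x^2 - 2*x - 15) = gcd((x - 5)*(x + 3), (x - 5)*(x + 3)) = x^2 - 2*x - 15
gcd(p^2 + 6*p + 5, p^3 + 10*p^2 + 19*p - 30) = p + 5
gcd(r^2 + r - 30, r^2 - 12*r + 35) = r - 5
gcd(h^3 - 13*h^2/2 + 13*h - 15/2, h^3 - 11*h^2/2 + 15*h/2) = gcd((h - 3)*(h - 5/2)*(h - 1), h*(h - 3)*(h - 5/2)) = h^2 - 11*h/2 + 15/2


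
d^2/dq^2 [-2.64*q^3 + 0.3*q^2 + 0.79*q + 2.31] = 0.6 - 15.84*q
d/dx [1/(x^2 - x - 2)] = (1 - 2*x)/(-x^2 + x + 2)^2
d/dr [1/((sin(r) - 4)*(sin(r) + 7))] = -(2*sin(r) + 3)*cos(r)/((sin(r) - 4)^2*(sin(r) + 7)^2)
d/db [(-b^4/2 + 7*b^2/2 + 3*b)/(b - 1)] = (-3*b^4 + 4*b^3 + 7*b^2 - 14*b - 6)/(2*(b^2 - 2*b + 1))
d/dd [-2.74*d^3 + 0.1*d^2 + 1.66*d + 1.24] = -8.22*d^2 + 0.2*d + 1.66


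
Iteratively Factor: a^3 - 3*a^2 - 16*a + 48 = (a - 4)*(a^2 + a - 12) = (a - 4)*(a - 3)*(a + 4)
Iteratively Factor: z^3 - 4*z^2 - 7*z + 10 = (z + 2)*(z^2 - 6*z + 5) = (z - 5)*(z + 2)*(z - 1)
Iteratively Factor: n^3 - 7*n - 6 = (n - 3)*(n^2 + 3*n + 2) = (n - 3)*(n + 2)*(n + 1)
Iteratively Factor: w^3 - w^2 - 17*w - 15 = (w - 5)*(w^2 + 4*w + 3) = (w - 5)*(w + 1)*(w + 3)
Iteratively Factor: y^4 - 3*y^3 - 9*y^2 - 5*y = (y - 5)*(y^3 + 2*y^2 + y) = (y - 5)*(y + 1)*(y^2 + y) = y*(y - 5)*(y + 1)*(y + 1)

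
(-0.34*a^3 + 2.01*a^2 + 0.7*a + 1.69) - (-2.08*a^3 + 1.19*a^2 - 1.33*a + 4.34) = 1.74*a^3 + 0.82*a^2 + 2.03*a - 2.65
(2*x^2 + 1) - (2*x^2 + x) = 1 - x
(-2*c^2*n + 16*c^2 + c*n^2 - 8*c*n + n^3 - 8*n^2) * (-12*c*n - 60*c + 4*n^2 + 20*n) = 24*c^3*n^2 - 72*c^3*n - 960*c^3 - 20*c^2*n^3 + 60*c^2*n^2 + 800*c^2*n - 8*c*n^4 + 24*c*n^3 + 320*c*n^2 + 4*n^5 - 12*n^4 - 160*n^3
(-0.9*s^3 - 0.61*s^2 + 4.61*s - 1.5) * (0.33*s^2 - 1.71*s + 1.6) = -0.297*s^5 + 1.3377*s^4 + 1.1244*s^3 - 9.3541*s^2 + 9.941*s - 2.4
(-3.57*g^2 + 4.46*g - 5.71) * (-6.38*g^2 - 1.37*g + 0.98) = 22.7766*g^4 - 23.5639*g^3 + 26.821*g^2 + 12.1935*g - 5.5958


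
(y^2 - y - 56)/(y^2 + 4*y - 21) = (y - 8)/(y - 3)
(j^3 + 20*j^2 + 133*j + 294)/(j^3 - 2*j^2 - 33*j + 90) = (j^2 + 14*j + 49)/(j^2 - 8*j + 15)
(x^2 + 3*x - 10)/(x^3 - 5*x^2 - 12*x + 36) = (x + 5)/(x^2 - 3*x - 18)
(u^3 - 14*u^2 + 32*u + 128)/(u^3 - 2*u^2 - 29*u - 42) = (u^2 - 16*u + 64)/(u^2 - 4*u - 21)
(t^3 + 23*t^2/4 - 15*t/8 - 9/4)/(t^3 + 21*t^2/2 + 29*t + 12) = (t - 3/4)/(t + 4)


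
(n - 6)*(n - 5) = n^2 - 11*n + 30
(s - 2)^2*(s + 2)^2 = s^4 - 8*s^2 + 16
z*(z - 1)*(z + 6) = z^3 + 5*z^2 - 6*z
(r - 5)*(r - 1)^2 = r^3 - 7*r^2 + 11*r - 5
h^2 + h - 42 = (h - 6)*(h + 7)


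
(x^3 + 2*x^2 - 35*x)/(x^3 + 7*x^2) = (x - 5)/x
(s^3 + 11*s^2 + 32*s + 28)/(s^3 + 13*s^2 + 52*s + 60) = (s^2 + 9*s + 14)/(s^2 + 11*s + 30)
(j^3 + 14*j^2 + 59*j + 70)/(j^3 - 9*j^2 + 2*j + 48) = (j^2 + 12*j + 35)/(j^2 - 11*j + 24)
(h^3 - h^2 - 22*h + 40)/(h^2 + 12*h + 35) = (h^2 - 6*h + 8)/(h + 7)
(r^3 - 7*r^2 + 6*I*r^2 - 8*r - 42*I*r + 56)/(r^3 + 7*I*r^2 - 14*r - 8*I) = (r - 7)/(r + I)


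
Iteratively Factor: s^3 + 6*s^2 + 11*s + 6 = (s + 3)*(s^2 + 3*s + 2) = (s + 1)*(s + 3)*(s + 2)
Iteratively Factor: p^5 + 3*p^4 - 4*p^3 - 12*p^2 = (p + 3)*(p^4 - 4*p^2) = p*(p + 3)*(p^3 - 4*p) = p*(p + 2)*(p + 3)*(p^2 - 2*p) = p^2*(p + 2)*(p + 3)*(p - 2)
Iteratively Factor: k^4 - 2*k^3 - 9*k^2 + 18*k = (k)*(k^3 - 2*k^2 - 9*k + 18) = k*(k - 3)*(k^2 + k - 6) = k*(k - 3)*(k + 3)*(k - 2)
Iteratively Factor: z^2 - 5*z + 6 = (z - 3)*(z - 2)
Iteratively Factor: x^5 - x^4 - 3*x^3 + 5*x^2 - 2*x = (x)*(x^4 - x^3 - 3*x^2 + 5*x - 2) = x*(x + 2)*(x^3 - 3*x^2 + 3*x - 1) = x*(x - 1)*(x + 2)*(x^2 - 2*x + 1) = x*(x - 1)^2*(x + 2)*(x - 1)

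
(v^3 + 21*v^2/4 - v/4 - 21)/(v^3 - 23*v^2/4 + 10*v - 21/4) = (v^2 + 7*v + 12)/(v^2 - 4*v + 3)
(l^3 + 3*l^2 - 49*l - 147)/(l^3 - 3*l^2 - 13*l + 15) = (l^2 - 49)/(l^2 - 6*l + 5)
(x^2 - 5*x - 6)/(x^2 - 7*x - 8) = (x - 6)/(x - 8)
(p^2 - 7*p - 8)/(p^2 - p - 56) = (p + 1)/(p + 7)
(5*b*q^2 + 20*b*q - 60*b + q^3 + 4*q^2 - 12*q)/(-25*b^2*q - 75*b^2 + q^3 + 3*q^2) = (q^2 + 4*q - 12)/(-5*b*q - 15*b + q^2 + 3*q)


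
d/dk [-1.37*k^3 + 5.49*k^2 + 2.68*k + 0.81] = -4.11*k^2 + 10.98*k + 2.68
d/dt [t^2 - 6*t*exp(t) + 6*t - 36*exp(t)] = -6*t*exp(t) + 2*t - 42*exp(t) + 6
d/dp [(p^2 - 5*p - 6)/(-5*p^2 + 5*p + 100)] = 2*(-2*p^2 + 14*p - 47)/(5*(p^4 - 2*p^3 - 39*p^2 + 40*p + 400))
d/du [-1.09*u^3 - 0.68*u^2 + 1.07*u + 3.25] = -3.27*u^2 - 1.36*u + 1.07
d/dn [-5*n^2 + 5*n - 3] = 5 - 10*n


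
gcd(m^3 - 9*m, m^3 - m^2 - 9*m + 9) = m^2 - 9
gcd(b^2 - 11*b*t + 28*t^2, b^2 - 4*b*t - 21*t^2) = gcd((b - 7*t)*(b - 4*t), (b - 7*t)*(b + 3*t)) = -b + 7*t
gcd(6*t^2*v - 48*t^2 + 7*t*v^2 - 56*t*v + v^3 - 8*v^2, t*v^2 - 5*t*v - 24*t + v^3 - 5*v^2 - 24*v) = t*v - 8*t + v^2 - 8*v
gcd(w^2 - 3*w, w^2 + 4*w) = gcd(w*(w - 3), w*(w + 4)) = w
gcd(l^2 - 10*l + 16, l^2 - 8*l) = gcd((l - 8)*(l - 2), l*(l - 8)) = l - 8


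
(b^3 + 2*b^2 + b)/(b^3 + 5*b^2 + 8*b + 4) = b*(b + 1)/(b^2 + 4*b + 4)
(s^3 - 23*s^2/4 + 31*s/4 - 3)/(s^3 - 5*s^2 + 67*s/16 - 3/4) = 4*(s - 1)/(4*s - 1)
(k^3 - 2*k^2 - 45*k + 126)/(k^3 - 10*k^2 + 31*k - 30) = (k^2 + k - 42)/(k^2 - 7*k + 10)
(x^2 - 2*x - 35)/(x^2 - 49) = (x + 5)/(x + 7)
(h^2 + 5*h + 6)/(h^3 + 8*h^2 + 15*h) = (h + 2)/(h*(h + 5))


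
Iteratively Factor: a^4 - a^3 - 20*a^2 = (a - 5)*(a^3 + 4*a^2) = (a - 5)*(a + 4)*(a^2) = a*(a - 5)*(a + 4)*(a)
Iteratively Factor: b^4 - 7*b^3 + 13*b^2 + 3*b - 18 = (b + 1)*(b^3 - 8*b^2 + 21*b - 18) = (b - 3)*(b + 1)*(b^2 - 5*b + 6) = (b - 3)^2*(b + 1)*(b - 2)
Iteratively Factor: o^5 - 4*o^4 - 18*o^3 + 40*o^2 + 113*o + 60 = (o - 5)*(o^4 + o^3 - 13*o^2 - 25*o - 12) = (o - 5)*(o - 4)*(o^3 + 5*o^2 + 7*o + 3) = (o - 5)*(o - 4)*(o + 3)*(o^2 + 2*o + 1) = (o - 5)*(o - 4)*(o + 1)*(o + 3)*(o + 1)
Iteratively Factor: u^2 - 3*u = (u - 3)*(u)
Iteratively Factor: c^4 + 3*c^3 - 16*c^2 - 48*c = (c)*(c^3 + 3*c^2 - 16*c - 48) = c*(c - 4)*(c^2 + 7*c + 12) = c*(c - 4)*(c + 3)*(c + 4)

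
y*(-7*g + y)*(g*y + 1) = -7*g^2*y^2 + g*y^3 - 7*g*y + y^2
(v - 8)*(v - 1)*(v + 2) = v^3 - 7*v^2 - 10*v + 16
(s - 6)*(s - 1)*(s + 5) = s^3 - 2*s^2 - 29*s + 30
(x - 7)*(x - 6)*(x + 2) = x^3 - 11*x^2 + 16*x + 84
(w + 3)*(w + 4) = w^2 + 7*w + 12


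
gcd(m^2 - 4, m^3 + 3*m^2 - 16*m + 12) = m - 2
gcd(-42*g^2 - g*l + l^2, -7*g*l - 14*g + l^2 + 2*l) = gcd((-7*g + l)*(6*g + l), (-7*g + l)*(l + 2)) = 7*g - l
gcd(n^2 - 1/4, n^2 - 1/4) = n^2 - 1/4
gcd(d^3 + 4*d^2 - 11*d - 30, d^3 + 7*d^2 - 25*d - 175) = d + 5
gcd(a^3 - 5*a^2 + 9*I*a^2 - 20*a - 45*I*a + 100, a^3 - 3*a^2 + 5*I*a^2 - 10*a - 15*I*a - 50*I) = a^2 + a*(-5 + 5*I) - 25*I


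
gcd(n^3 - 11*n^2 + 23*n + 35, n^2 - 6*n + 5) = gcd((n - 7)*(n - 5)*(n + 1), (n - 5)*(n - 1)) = n - 5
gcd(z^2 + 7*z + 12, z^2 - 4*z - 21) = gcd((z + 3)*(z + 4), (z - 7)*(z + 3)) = z + 3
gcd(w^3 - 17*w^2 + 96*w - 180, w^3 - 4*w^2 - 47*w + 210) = w^2 - 11*w + 30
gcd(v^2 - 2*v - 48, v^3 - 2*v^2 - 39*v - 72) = v - 8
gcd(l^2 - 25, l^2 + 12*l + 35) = l + 5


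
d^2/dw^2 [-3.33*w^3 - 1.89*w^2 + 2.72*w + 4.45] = -19.98*w - 3.78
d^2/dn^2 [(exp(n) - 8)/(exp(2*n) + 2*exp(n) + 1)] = (exp(2*n) - 36*exp(n) + 17)*exp(n)/(exp(4*n) + 4*exp(3*n) + 6*exp(2*n) + 4*exp(n) + 1)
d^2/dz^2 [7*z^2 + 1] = 14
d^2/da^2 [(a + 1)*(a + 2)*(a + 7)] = 6*a + 20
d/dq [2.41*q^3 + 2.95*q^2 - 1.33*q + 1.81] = 7.23*q^2 + 5.9*q - 1.33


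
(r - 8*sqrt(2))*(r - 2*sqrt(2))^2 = r^3 - 12*sqrt(2)*r^2 + 72*r - 64*sqrt(2)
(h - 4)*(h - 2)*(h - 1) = h^3 - 7*h^2 + 14*h - 8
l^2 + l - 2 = (l - 1)*(l + 2)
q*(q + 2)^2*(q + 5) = q^4 + 9*q^3 + 24*q^2 + 20*q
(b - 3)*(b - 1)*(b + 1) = b^3 - 3*b^2 - b + 3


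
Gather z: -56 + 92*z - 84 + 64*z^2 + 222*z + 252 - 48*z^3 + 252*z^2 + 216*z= -48*z^3 + 316*z^2 + 530*z + 112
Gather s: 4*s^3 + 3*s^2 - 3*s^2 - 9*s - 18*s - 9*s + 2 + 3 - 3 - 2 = 4*s^3 - 36*s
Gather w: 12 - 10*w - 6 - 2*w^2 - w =-2*w^2 - 11*w + 6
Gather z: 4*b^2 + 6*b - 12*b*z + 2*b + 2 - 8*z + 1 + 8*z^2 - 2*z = 4*b^2 + 8*b + 8*z^2 + z*(-12*b - 10) + 3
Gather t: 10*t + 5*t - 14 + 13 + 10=15*t + 9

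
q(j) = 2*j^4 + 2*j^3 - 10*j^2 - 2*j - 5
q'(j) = 8*j^3 + 6*j^2 - 20*j - 2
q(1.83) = -7.46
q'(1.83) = 30.52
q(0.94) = -12.49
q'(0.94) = -8.85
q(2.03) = 0.43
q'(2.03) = 49.05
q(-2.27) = -22.28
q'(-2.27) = -19.26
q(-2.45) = -17.48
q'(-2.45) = -34.63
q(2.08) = 3.01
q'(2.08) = 54.35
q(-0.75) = -9.34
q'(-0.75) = 13.00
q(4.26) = 618.29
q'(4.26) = 640.16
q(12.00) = 43459.00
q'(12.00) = 14446.00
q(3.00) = 115.00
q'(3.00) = 208.00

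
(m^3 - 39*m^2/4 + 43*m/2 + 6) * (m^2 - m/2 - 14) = m^5 - 41*m^4/4 + 99*m^3/8 + 527*m^2/4 - 304*m - 84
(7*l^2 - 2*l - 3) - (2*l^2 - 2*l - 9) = 5*l^2 + 6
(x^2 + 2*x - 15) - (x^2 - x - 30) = 3*x + 15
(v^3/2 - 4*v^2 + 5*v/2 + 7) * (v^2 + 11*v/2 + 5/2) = v^5/2 - 5*v^4/4 - 73*v^3/4 + 43*v^2/4 + 179*v/4 + 35/2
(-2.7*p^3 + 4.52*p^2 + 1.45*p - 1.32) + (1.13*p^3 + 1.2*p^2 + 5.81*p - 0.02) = -1.57*p^3 + 5.72*p^2 + 7.26*p - 1.34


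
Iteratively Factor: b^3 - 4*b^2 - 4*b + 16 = (b - 2)*(b^2 - 2*b - 8) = (b - 2)*(b + 2)*(b - 4)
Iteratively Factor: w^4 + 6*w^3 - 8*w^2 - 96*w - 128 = (w + 4)*(w^3 + 2*w^2 - 16*w - 32) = (w + 4)^2*(w^2 - 2*w - 8) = (w - 4)*(w + 4)^2*(w + 2)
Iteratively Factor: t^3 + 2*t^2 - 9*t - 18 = (t + 2)*(t^2 - 9) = (t - 3)*(t + 2)*(t + 3)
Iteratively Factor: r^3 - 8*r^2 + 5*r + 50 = (r - 5)*(r^2 - 3*r - 10) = (r - 5)*(r + 2)*(r - 5)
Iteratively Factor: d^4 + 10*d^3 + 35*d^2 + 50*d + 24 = (d + 4)*(d^3 + 6*d^2 + 11*d + 6) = (d + 2)*(d + 4)*(d^2 + 4*d + 3) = (d + 2)*(d + 3)*(d + 4)*(d + 1)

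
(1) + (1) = 2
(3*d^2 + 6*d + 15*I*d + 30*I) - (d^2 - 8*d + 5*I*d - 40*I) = 2*d^2 + 14*d + 10*I*d + 70*I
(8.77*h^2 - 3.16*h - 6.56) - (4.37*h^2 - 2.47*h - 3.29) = 4.4*h^2 - 0.69*h - 3.27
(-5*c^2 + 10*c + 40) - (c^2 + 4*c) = -6*c^2 + 6*c + 40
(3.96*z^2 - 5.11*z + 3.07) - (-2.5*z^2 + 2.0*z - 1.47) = 6.46*z^2 - 7.11*z + 4.54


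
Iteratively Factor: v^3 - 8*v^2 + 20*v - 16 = (v - 2)*(v^2 - 6*v + 8) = (v - 4)*(v - 2)*(v - 2)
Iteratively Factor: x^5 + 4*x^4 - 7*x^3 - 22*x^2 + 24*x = (x + 4)*(x^4 - 7*x^2 + 6*x) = x*(x + 4)*(x^3 - 7*x + 6) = x*(x - 2)*(x + 4)*(x^2 + 2*x - 3) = x*(x - 2)*(x - 1)*(x + 4)*(x + 3)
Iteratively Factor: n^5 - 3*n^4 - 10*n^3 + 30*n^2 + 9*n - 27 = (n - 1)*(n^4 - 2*n^3 - 12*n^2 + 18*n + 27) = (n - 1)*(n + 1)*(n^3 - 3*n^2 - 9*n + 27) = (n - 3)*(n - 1)*(n + 1)*(n^2 - 9) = (n - 3)*(n - 1)*(n + 1)*(n + 3)*(n - 3)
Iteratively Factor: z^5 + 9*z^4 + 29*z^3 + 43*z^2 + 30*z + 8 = (z + 4)*(z^4 + 5*z^3 + 9*z^2 + 7*z + 2) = (z + 2)*(z + 4)*(z^3 + 3*z^2 + 3*z + 1) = (z + 1)*(z + 2)*(z + 4)*(z^2 + 2*z + 1) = (z + 1)^2*(z + 2)*(z + 4)*(z + 1)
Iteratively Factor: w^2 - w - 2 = (w + 1)*(w - 2)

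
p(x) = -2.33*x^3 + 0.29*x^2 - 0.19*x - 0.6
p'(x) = -6.99*x^2 + 0.58*x - 0.19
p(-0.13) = -0.57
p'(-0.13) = -0.38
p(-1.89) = 16.53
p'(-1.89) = -26.26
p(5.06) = -296.00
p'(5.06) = -176.22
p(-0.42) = -0.30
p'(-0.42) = -1.67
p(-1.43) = 7.08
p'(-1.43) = -15.31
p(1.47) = -7.65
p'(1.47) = -14.44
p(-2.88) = 58.01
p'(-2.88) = -59.84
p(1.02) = -2.96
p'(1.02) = -6.87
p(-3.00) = 65.49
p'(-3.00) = -64.84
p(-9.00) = 1723.17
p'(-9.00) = -571.60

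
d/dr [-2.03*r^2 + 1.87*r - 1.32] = 1.87 - 4.06*r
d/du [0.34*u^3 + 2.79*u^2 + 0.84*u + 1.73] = 1.02*u^2 + 5.58*u + 0.84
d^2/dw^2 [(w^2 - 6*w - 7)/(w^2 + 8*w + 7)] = -28/(w^3 + 21*w^2 + 147*w + 343)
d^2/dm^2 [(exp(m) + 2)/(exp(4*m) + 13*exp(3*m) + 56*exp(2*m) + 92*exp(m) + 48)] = (9*exp(5*m) + 121*exp(4*m) + 552*exp(3*m) + 906*exp(2*m) + 100*exp(m) - 816)*exp(m)/(exp(9*m) + 33*exp(8*m) + 465*exp(7*m) + 3647*exp(6*m) + 17394*exp(5*m) + 51756*exp(4*m) + 94888*exp(3*m) + 102240*exp(2*m) + 58752*exp(m) + 13824)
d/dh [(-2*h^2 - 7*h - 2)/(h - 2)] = 2*(-h^2 + 4*h + 8)/(h^2 - 4*h + 4)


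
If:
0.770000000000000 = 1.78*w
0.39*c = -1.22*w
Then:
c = -1.35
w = 0.43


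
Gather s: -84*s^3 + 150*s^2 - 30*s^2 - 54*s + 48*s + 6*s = -84*s^3 + 120*s^2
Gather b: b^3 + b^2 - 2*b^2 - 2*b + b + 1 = b^3 - b^2 - b + 1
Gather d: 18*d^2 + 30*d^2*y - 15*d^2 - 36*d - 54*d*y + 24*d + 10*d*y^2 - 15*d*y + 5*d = d^2*(30*y + 3) + d*(10*y^2 - 69*y - 7)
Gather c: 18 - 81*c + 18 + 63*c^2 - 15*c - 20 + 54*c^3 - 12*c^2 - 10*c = 54*c^3 + 51*c^2 - 106*c + 16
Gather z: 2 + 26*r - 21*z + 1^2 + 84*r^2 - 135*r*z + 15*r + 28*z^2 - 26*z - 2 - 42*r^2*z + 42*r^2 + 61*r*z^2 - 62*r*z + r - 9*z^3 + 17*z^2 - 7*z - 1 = 126*r^2 + 42*r - 9*z^3 + z^2*(61*r + 45) + z*(-42*r^2 - 197*r - 54)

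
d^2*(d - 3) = d^3 - 3*d^2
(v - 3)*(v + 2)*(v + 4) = v^3 + 3*v^2 - 10*v - 24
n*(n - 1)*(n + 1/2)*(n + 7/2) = n^4 + 3*n^3 - 9*n^2/4 - 7*n/4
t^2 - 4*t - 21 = (t - 7)*(t + 3)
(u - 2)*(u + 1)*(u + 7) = u^3 + 6*u^2 - 9*u - 14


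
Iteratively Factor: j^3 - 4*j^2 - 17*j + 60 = (j - 3)*(j^2 - j - 20) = (j - 5)*(j - 3)*(j + 4)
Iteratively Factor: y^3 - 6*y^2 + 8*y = (y - 2)*(y^2 - 4*y) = (y - 4)*(y - 2)*(y)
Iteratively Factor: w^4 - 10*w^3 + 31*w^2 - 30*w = (w - 5)*(w^3 - 5*w^2 + 6*w) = (w - 5)*(w - 3)*(w^2 - 2*w) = w*(w - 5)*(w - 3)*(w - 2)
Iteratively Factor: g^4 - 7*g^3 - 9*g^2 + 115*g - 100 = (g - 1)*(g^3 - 6*g^2 - 15*g + 100) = (g - 5)*(g - 1)*(g^2 - g - 20) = (g - 5)^2*(g - 1)*(g + 4)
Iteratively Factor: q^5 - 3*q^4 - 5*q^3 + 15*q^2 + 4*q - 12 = (q + 2)*(q^4 - 5*q^3 + 5*q^2 + 5*q - 6) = (q - 1)*(q + 2)*(q^3 - 4*q^2 + q + 6) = (q - 2)*(q - 1)*(q + 2)*(q^2 - 2*q - 3) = (q - 2)*(q - 1)*(q + 1)*(q + 2)*(q - 3)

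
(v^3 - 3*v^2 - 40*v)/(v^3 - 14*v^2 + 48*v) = (v + 5)/(v - 6)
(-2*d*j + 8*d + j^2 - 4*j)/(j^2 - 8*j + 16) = (-2*d + j)/(j - 4)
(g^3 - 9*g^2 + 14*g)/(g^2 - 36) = g*(g^2 - 9*g + 14)/(g^2 - 36)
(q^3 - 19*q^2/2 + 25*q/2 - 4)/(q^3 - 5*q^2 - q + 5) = (q^2 - 17*q/2 + 4)/(q^2 - 4*q - 5)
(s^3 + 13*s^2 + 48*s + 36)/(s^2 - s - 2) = (s^2 + 12*s + 36)/(s - 2)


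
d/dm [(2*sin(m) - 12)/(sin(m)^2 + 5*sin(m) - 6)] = 2*(12*sin(m) + cos(m)^2 + 23)*cos(m)/(sin(m)^2 + 5*sin(m) - 6)^2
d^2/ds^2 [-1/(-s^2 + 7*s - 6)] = 2*(-s^2 + 7*s + (2*s - 7)^2 - 6)/(s^2 - 7*s + 6)^3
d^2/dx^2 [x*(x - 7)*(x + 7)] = 6*x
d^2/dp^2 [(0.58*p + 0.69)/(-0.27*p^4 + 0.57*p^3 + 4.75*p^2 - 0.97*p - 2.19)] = (-0.507384*p^7 + 0.422172*p^6 + 6.518178*p^5 + 4.72779*p^4 - 50.568428*p^3 - 94.911948*p^2 - 22.293612*p - 13.189704)/(0.019683*p^12 - 0.124659*p^11 - 0.775656*p^10 + 4.413096*p^9 + 13.229055*p^8 - 47.122812*p^7 - 105.369553*p^6 + 103.065852*p^5 + 131.447535*p^4 - 67.831208*p^3 - 62.162712*p^2 + 13.956651*p + 10.503459)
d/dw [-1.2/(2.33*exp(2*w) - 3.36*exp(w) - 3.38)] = (5.592*exp(w) - 4.032)*exp(w)/(-2.33*exp(2*w) + 3.36*exp(w) + 3.38)^2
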